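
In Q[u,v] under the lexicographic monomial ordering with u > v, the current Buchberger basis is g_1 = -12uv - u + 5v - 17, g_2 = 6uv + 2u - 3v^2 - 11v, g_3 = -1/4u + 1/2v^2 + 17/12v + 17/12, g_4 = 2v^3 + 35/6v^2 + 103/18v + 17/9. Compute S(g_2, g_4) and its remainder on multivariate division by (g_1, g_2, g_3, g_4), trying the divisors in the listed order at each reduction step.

S(g_2, g_4) = -31/12uv^2 - 103/36uv - 17/18u - 1/2v^4 - 11/6v^3; remainder on division = 0.

lcm(LM(g_2), LM(g_4)) = uv^3.
S = (lcm/LT(g_2))·g_2 − (lcm/LT(g_4))·g_4 = -31/12uv^2 - 103/36uv - 17/18u - 1/2v^4 - 11/6v^3.
Reduce S modulo (g_1, g_2, g_3, g_4) in that order:
  leading term uv^2: subtract (31/144v)·g_1 from -31/12uv^2 - 103/36uv - 17/18u - 1/2v^4 - 11/6v^3 → -127/48uv - 17/18u - 1/2v^4 - 11/6v^3 - 155/144v^2 + 527/144v
  leading term uv: subtract (127/576)·g_1 from -127/48uv - 17/18u - 1/2v^4 - 11/6v^3 - 155/144v^2 + 527/144v → -139/192u - 1/2v^4 - 11/6v^3 - 155/144v^2 + 491/192v + 2159/576
  leading term u: subtract (139/48)·g_3 from -139/192u - 1/2v^4 - 11/6v^3 - 155/144v^2 + 491/192v + 2159/576 → -1/2v^4 - 11/6v^3 - 727/288v^2 - 445/288v - 17/48
  leading term v^4: subtract (-1/4v)·g_4 from -1/2v^4 - 11/6v^3 - 727/288v^2 - 445/288v - 17/48 → -3/8v^3 - 35/32v^2 - 103/96v - 17/48
  leading term v^3: subtract (-3/16)·g_4 from -3/8v^3 - 35/32v^2 - 103/96v - 17/48 → 0
The remainder is 0, so this S-polynomial contributes no new basis element.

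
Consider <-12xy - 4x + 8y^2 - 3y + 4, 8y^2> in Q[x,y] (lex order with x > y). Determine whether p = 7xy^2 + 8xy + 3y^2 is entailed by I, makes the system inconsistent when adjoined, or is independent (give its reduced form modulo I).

7xy^2 + 8xy + 3y^2 is independent of I; its normal form modulo I is 8y.

First compute the reduced Gröbner basis of I by Buchberger's algorithm.
f_1 = -12xy - 4x + 8y^2 - 3y + 4, LT = xy.
f_2 = 8y^2, LT = y^2.

S(f_1,f_2): lcm = xy^2. S = 1/3xy - 2/3y^3 + 1/4y^2 - 1/3y.
  leading term xy: subtract (-1/36)·f_1 from 1/3xy - 2/3y^3 + 1/4y^2 - 1/3y → -1/9x - 2/3y^3 + 17/36y^2 - 5/12y + 1/9
  leading term x: no divisor's leading term divides it; move -1/9x to the remainder.
  leading term y^3: subtract (-1/12y)·f_2 from -2/3y^3 + 17/36y^2 - 5/12y + 1/9 → 17/36y^2 - 5/12y + 1/9
  leading term y^2: subtract (17/288)·f_2 from 17/36y^2 - 5/12y + 1/9 → -5/12y + 1/9
  leading term y: no divisor's leading term divides it; move -5/12y to the remainder.
  leading term 1: no divisor's leading term divides it; move 1/9 to the remainder.
  remainder -1/9x - 5/12y + 1/9 ≠ 0; add h_3 = -1/9x - 5/12y + 1/9 to the basis.

The other S-polynomials (S(f_1,h_3), S(f_2,h_3)) all reduce to 0 modulo the current basis, so we have a Gröbner basis.
Inter-reduce: drop elements whose leading term is divisible by another's, tail-reduce, and make monic.
Reduced Gröbner basis: {x + 15/4y - 1, y^2}.
Label its elements g_1 = x + 15/4y - 1, g_2 = y^2.

Reduce p = 7xy^2 + 8xy + 3y^2 modulo G:
  leading term xy^2: subtract (7y^2)·g_1 from 7xy^2 + 8xy + 3y^2 → 8xy - 105/4y^3 + 10y^2
  leading term xy: subtract (8y)·g_1 from 8xy - 105/4y^3 + 10y^2 → -105/4y^3 - 20y^2 + 8y
  leading term y^3: subtract (-105/4y)·g_2 from -105/4y^3 - 20y^2 + 8y → -20y^2 + 8y
  leading term y^2: subtract (-20)·g_2 from -20y^2 + 8y → 8y
  leading term y: no divisor's leading term divides it; move 8y to the remainder.
  normal form = 8y.
The normal form is nonzero, so p ∉ I. Since p minus its normal form lies in I, I + (p) = I + (r) where r = 8y; decide whether this ideal is the whole ring.
Run Buchberger on G together with r (pairs among the g_i already reduce to 0 since G is a Gröbner basis):
g_1 = x + 15/4y - 1, LT = x.
g_2 = y^2, LT = y^2.
r = 8y, LT = y.

The S-polynomials (S(g_1,g_2), S(g_1,r), S(g_2,r)) all reduce to 0 modulo the current basis, so we have a Gröbner basis.
Inter-reduce: drop elements whose leading term is divisible by another's, tail-reduce, and make monic.
Reduced Gröbner basis: {x - 1, y}.
The reduced Gröbner basis of I + (p) is {x - 1, y} ≠ {1}, a proper ideal, so the enlarged system stays consistent: p is independent of I, with normal form 8y.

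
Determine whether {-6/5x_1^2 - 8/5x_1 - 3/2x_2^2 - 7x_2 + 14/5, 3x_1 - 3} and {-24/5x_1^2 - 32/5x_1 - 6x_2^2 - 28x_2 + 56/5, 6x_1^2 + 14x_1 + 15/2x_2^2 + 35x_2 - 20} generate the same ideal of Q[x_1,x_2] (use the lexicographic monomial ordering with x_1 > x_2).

Equality of ideals is decidable: compute both reduced Gröbner bases (unique for the ordering) and check whether they agree.
Buchberger on the first generating set:
f_1 = -6/5x_1^2 - 8/5x_1 - 3/2x_2^2 - 7x_2 + 14/5, LT = x_1^2.
f_2 = 3x_1 - 3, LT = x_1.

S(f_1,f_2): lcm = x_1^2. S = 7/3x_1 + 5/4x_2^2 + 35/6x_2 - 7/3.
  leading term x_1: subtract (7/9)·f_2 from 7/3x_1 + 5/4x_2^2 + 35/6x_2 - 7/3 → 5/4x_2^2 + 35/6x_2
  leading term x_2^2: no divisor's leading term divides it; move 5/4x_2^2 to the remainder.
  leading term x_2: no divisor's leading term divides it; move 35/6x_2 to the remainder.
  remainder 5/4x_2^2 + 35/6x_2 ≠ 0; add g_3 = 5/4x_2^2 + 35/6x_2 to the basis.

The other S-polynomials (S(f_1,g_3), S(f_2,g_3)) all reduce to 0 modulo the current basis, so we have a Gröbner basis.
Inter-reduce: drop elements whose leading term is divisible by another's, tail-reduce, and make monic.
Reduced Gröbner basis: {x_1 - 1, x_2^2 + 14/3x_2}.

Buchberger on the second generating set:
h_1 = -24/5x_1^2 - 32/5x_1 - 6x_2^2 - 28x_2 + 56/5, LT = x_1^2.
h_2 = 6x_1^2 + 14x_1 + 15/2x_2^2 + 35x_2 - 20, LT = x_1^2.

S(h_1,h_2): lcm = x_1^2. S = -x_1 + 1.
  leading term x_1: no divisor's leading term divides it; move -x_1 to the remainder.
  leading term 1: no divisor's leading term divides it; move 1 to the remainder.
  remainder -x_1 + 1 ≠ 0; add k_3 = -x_1 + 1 to the basis.

S(h_1,k_3): lcm = x_1^2. S = 7/3x_1 + 5/4x_2^2 + 35/6x_2 - 7/3.
  leading term x_1: subtract (-7/3)·k_3 from 7/3x_1 + 5/4x_2^2 + 35/6x_2 - 7/3 → 5/4x_2^2 + 35/6x_2
  leading term x_2^2: no divisor's leading term divides it; move 5/4x_2^2 to the remainder.
  leading term x_2: no divisor's leading term divides it; move 35/6x_2 to the remainder.
  remainder 5/4x_2^2 + 35/6x_2 ≠ 0; add k_4 = 5/4x_2^2 + 35/6x_2 to the basis.

The other S-polynomials (S(h_2,k_3), S(h_1,k_4), S(h_2,k_4), S(k_3,k_4)) all reduce to 0 modulo the current basis, so we have a Gröbner basis.
Inter-reduce: drop elements whose leading term is divisible by another's, tail-reduce, and make monic.
Reduced Gröbner basis: {x_1 - 1, x_2^2 + 14/3x_2}.

These coincide, so the ideals are equal.

Yes, the ideals are equal.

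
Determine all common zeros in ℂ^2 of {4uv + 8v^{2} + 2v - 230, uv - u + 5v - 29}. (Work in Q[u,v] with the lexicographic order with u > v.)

Compute a lex Gröbner basis by Buchberger's algorithm.
f_1 = 4uv + 8v^{2} + 2v - 230, LT = uv.
f_2 = uv - u + 5v - 29, LT = uv.

S(f_1,f_2): lcm = uv. S = u + 2v^{2} - \tfrac{9}{2}v - \tfrac{57}{2}.
  leading term u: no divisor's leading term divides it; move u to the remainder.
  leading term v^{2}: no divisor's leading term divides it; move 2v^{2} to the remainder.
  leading term v: no divisor's leading term divides it; move -\tfrac{9}{2}v to the remainder.
  leading term 1: no divisor's leading term divides it; move -\tfrac{57}{2} to the remainder.
  remainder u + 2v^{2} - \tfrac{9}{2}v - \tfrac{57}{2} ≠ 0; add h_3 = u + 2v^{2} - \tfrac{9}{2}v - \tfrac{57}{2} to the basis.

S(f_1,h_3): lcm = uv. S = -2v^{3} + \tfrac{13}{2}v^{2} + 29v - \tfrac{115}{2}.
  leading term v^{3}: no divisor's leading term divides it; move -2v^{3} to the remainder.
  leading term v^{2}: no divisor's leading term divides it; move \tfrac{13}{2}v^{2} to the remainder.
  leading term v: no divisor's leading term divides it; move 29v to the remainder.
  leading term 1: no divisor's leading term divides it; move -\tfrac{115}{2} to the remainder.
  remainder -2v^{3} + \tfrac{13}{2}v^{2} + 29v - \tfrac{115}{2} ≠ 0; add h_4 = -2v^{3} + \tfrac{13}{2}v^{2} + 29v - \tfrac{115}{2} to the basis.

The other S-polynomials (S(f_2,h_3), S(f_1,h_4), S(f_2,h_4), S(h_3,h_4)) all reduce to 0 modulo the current basis, so we have a Gröbner basis.
Inter-reduce: drop elements whose leading term is divisible by another's, tail-reduce, and make monic.
Reduced Gröbner basis: {u + 2v^{2} - \tfrac{9}{2}v - \tfrac{57}{2}, v^{3} - \tfrac{13}{4}v^{2} - \tfrac{29}{2}v + \tfrac{115}{4}}.

A lex Gröbner basis eliminates variables successively. Here v^{3} - \tfrac{13}{4}v^{2} - \tfrac{29}{2}v + \tfrac{115}{4} depends only on v, with roots {5, -7/8 + sqrt(417)/8, -sqrt(417)/8 - 7/8}; lifting each root through the earlier basis elements recovers the full solutions.
  v = 5: the earlier basis element becomes u - 1 = 0, giving u = 1 — point (1, 5).
  v = -7/8 + sqrt(417)/8: the earlier basis element becomes u - sqrt(417) - 10 = 0, giving u = 10 + sqrt(417) — point (10 + sqrt(417), -7/8 + sqrt(417)/8).
  v = -sqrt(417)/8 - 7/8: the earlier basis element becomes u - 10 + sqrt(417) = 0, giving u = 10 - sqrt(417) — point (10 - sqrt(417), -sqrt(417)/8 - 7/8).
Substituting each solution back into the original system confirms all equations vanish.

{(1, 5), (10 + sqrt(417), -7/8 + sqrt(417)/8), (10 - sqrt(417), -sqrt(417)/8 - 7/8)}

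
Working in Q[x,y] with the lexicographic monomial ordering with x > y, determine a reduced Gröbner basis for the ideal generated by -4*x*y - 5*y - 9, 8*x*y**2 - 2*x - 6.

f_1 = -4*x*y - 5*y - 9, LT = x*y.
f_2 = 8*x*y**2 - 2*x - 6, LT = x*y**2.

S(f_1,f_2): lcm = x*y**2. S = 1/4*x + 5/4*y**2 + 9/4*y + 3/4.
  leading term x: no divisor's leading term divides it; move 1/4*x to the remainder.
  leading term y**2: no divisor's leading term divides it; move 5/4*y**2 to the remainder.
  leading term y: no divisor's leading term divides it; move 9/4*y to the remainder.
  leading term 1: no divisor's leading term divides it; move 3/4 to the remainder.
  remainder 1/4*x + 5/4*y**2 + 9/4*y + 3/4 ≠ 0; add g_3 = 1/4*x + 5/4*y**2 + 9/4*y + 3/4 to the basis.

S(f_1,g_3): lcm = x*y. S = -5*y**3 - 9*y**2 - 7/4*y + 9/4.
  leading term y**3: no divisor's leading term divides it; move -5*y**3 to the remainder.
  leading term y**2: no divisor's leading term divides it; move -9*y**2 to the remainder.
  leading term y: no divisor's leading term divides it; move -7/4*y to the remainder.
  leading term 1: no divisor's leading term divides it; move 9/4 to the remainder.
  remainder -5*y**3 - 9*y**2 - 7/4*y + 9/4 ≠ 0; add g_4 = -5*y**3 - 9*y**2 - 7/4*y + 9/4 to the basis.

The other S-polynomials (S(f_2,g_3), S(f_1,g_4), S(f_2,g_4), S(g_3,g_4)) all reduce to 0 modulo the current basis, so we have a Gröbner basis.
Inter-reduce: drop elements whose leading term is divisible by another's, tail-reduce, and make monic.

G = {x + 5*y**2 + 9*y + 3, y**3 + 9/5*y**2 + 7/20*y - 9/20}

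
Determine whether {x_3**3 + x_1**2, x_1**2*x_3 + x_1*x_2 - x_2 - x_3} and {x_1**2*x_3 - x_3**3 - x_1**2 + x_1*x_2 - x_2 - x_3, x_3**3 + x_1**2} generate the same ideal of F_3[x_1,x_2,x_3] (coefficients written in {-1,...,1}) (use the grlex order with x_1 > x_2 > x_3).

Equality of ideals is decidable: compute both reduced Gröbner bases (unique for the ordering) and check whether they agree.
Buchberger on the first generating set:
f_1 = x_3**3 + x_1**2, LT = x_3**3.
f_2 = x_1**2*x_3 + x_1*x_2 - x_2 - x_3, LT = x_1**2*x_3.

S(f_1,f_2): lcm = x_1**2*x_3**3. S = x_1**4 - x_1*x_2*x_3**2 + x_2*x_3**2 + x_3**3.
  leading term x_1**4: no divisor's leading term divides it; move x_1**4 to the remainder.
  leading term x_1*x_2*x_3**2: no divisor's leading term divides it; move -x_1*x_2*x_3**2 to the remainder.
  leading term x_2*x_3**2: no divisor's leading term divides it; move x_2*x_3**2 to the remainder.
  leading term x_3**3: subtract (1)·f_1 from x_3**3 → -x_1**2
  leading term x_1**2: no divisor's leading term divides it; move -x_1**2 to the remainder.
  remainder x_1**4 - x_1*x_2*x_3**2 + x_2*x_3**2 - x_1**2 ≠ 0; add g_3 = x_1**4 - x_1*x_2*x_3**2 + x_2*x_3**2 - x_1**2 to the basis.

S(f_1,g_3): leading monomials are coprime, so the S-polynomial reduces to 0 (Buchberger's first criterion).
S(f_2,g_3): lcm = x_1**4*x_3. S = x_1*x_2*x_3**3 + x_1**3*x_2 - x_2*x_3**3 - x_1**2*x_2.
  leading term x_1*x_2*x_3**3: subtract (x_1*x_2)·f_1 from x_1*x_2*x_3**3 + x_1**3*x_2 - x_2*x_3**3 - x_1**2*x_2 → -x_2*x_3**3 - x_1**2*x_2
  leading term x_2*x_3**3: subtract (-x_2)·f_1 from -x_2*x_3**3 - x_1**2*x_2 → 0
  remainder 0.

Every S-polynomial of the final basis reduces to 0, so we have a Gröbner basis.
Inter-reduce: drop elements whose leading term is divisible by another's, tail-reduce, and make monic.
Reduced Gröbner basis: {x_1**4 - x_1*x_2*x_3**2 + x_2*x_3**2 - x_1**2, x_1**2*x_3 + x_1*x_2 - x_2 - x_3, x_3**3 + x_1**2}.

Buchberger on the second generating set:
h_1 = x_1**2*x_3 - x_3**3 - x_1**2 + x_1*x_2 - x_2 - x_3, LT = x_1**2*x_3.
h_2 = x_3**3 + x_1**2, LT = x_3**3.

S(h_1,h_2): lcm = x_1**2*x_3**3. S = -x_3**5 - x_1**4 - x_1**2*x_3**2 + x_1*x_2*x_3**2 - x_2*x_3**2 - x_3**3.
  leading term x_3**5: subtract (-x_3**2)·h_2 from -x_3**5 - x_1**4 - x_1**2*x_3**2 + x_1*x_2*x_3**2 - x_2*x_3**2 - x_3**3 → -x_1**4 + x_1*x_2*x_3**2 - x_2*x_3**2 - x_3**3
  leading term x_1**4: no divisor's leading term divides it; move -x_1**4 to the remainder.
  leading term x_1*x_2*x_3**2: no divisor's leading term divides it; move x_1*x_2*x_3**2 to the remainder.
  leading term x_2*x_3**2: no divisor's leading term divides it; move -x_2*x_3**2 to the remainder.
  leading term x_3**3: subtract (-1)·h_2 from -x_3**3 → x_1**2
  leading term x_1**2: no divisor's leading term divides it; move x_1**2 to the remainder.
  remainder -x_1**4 + x_1*x_2*x_3**2 - x_2*x_3**2 + x_1**2 ≠ 0; add k_3 = -x_1**4 + x_1*x_2*x_3**2 - x_2*x_3**2 + x_1**2 to the basis.

S(h_1,k_3): lcm = x_1**4*x_3. S = -x_1**2*x_3**3 + x_1*x_2*x_3**3 - x_1**4 + x_1**3*x_2 - x_2*x_3**3 - x_1**2*x_2.
  leading term x_1**2*x_3**3: subtract (-x_3**2)·h_1 from -x_1**2*x_3**3 + x_1*x_2*x_3**3 - x_1**4 + x_1**3*x_2 - x_2*x_3**3 - x_1**2*x_2 → x_1*x_2*x_3**3 - x_3**5 - x_1**4 + x_1**3*x_2 - x_1**2*x_3**2 + x_1*x_2*x_3**2 - x_2*x_3**3 - x_1**2*x_2 - x_2*x_3**2 - x_3**3
  leading term x_1*x_2*x_3**3: subtract (x_1*x_2)·h_2 from x_1*x_2*x_3**3 - x_3**5 - x_1**4 + x_1**3*x_2 - x_1**2*x_3**2 + x_1*x_2*x_3**2 - x_2*x_3**3 - x_1**2*x_2 - x_2*x_3**2 - x_3**3 → -x_3**5 - x_1**4 - x_1**2*x_3**2 + x_1*x_2*x_3**2 - x_2*x_3**3 - x_1**2*x_2 - x_2*x_3**2 - x_3**3
  leading term x_3**5: subtract (-x_3**2)·h_2 from -x_3**5 - x_1**4 - x_1**2*x_3**2 + x_1*x_2*x_3**2 - x_2*x_3**3 - x_1**2*x_2 - x_2*x_3**2 - x_3**3 → -x_1**4 + x_1*x_2*x_3**2 - x_2*x_3**3 - x_1**2*x_2 - x_2*x_3**2 - x_3**3
  leading term x_1**4: subtract (1)·k_3 from -x_1**4 + x_1*x_2*x_3**2 - x_2*x_3**3 - x_1**2*x_2 - x_2*x_3**2 - x_3**3 → -x_2*x_3**3 - x_1**2*x_2 - x_3**3 - x_1**2
  leading term x_2*x_3**3: subtract (-x_2)·h_2 from -x_2*x_3**3 - x_1**2*x_2 - x_3**3 - x_1**2 → -x_3**3 - x_1**2
  leading term x_3**3: subtract (-1)·h_2 from -x_3**3 - x_1**2 → 0
  remainder 0.

S(h_2,k_3): leading monomials are coprime, so the S-polynomial reduces to 0 (Buchberger's first criterion).
Every S-polynomial of the final basis reduces to 0, so we have a Gröbner basis.
Inter-reduce: drop elements whose leading term is divisible by another's, tail-reduce, and make monic.
Reduced Gröbner basis: {x_1**4 - x_1*x_2*x_3**2 + x_2*x_3**2 - x_1**2, x_1**2*x_3 + x_1*x_2 - x_2 - x_3, x_3**3 + x_1**2}.

Same reduced basis, so the two generating sets span the same ideal.
The choice of monomial ordering does not affect the verdict — as long as both bases are computed under the same ordering, their equality decides ideal equality.

Yes, the ideals are equal.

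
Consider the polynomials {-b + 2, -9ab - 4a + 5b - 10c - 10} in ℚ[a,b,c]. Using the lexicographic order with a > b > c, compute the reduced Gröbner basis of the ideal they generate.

f_1 = -b + 2, LT = b.
f_2 = -9ab - 4a + 5b - 10c - 10, LT = ab.

S(f_1,f_2): lcm = ab. S = -22/9a + 5/9b - 10/9c - 10/9.
  leading term a: no divisor's leading term divides it; move -22/9a to the remainder.
  leading term b: subtract (-5/9)·f_1 from 5/9b - 10/9c - 10/9 → -10/9c
  leading term c: no divisor's leading term divides it; move -10/9c to the remainder.
  remainder -22/9a - 10/9c ≠ 0; add g_3 = -22/9a - 10/9c to the basis.

The other S-polynomials (S(f_1,g_3), S(f_2,g_3)) all reduce to 0 modulo the current basis, so we have a Gröbner basis.
Inter-reduce: drop elements whose leading term is divisible by another's, tail-reduce, and make monic.

G = {a + 5/11c, b - 2}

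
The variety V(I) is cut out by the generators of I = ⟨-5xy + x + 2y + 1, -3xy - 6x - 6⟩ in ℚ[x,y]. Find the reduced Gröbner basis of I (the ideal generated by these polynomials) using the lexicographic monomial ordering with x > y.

G = {x + 2/11y + 1, y² + 15/2y}

f_1 = -5xy + x + 2y + 1, LT = xy.
f_2 = -3xy - 6x - 6, LT = xy.

S(f_1,f_2): lcm = xy. S = -11/5x - ⅖y - 11/5.
  leading term x: no divisor's leading term divides it; move -11/5x to the remainder.
  leading term y: no divisor's leading term divides it; move -⅖y to the remainder.
  leading term 1: no divisor's leading term divides it; move -11/5 to the remainder.
  remainder -11/5x - ⅖y - 11/5 ≠ 0; add g_3 = -11/5x - ⅖y - 11/5 to the basis.

S(f_1,g_3): lcm = xy. S = -⅕x - 2/11y² - 7/5y - ⅕.
  leading term x: subtract (1/11)·g_3 from -⅕x - 2/11y² - 7/5y - ⅕ → -2/11y² - 15/11y
  leading term y²: no divisor's leading term divides it; move -2/11y² to the remainder.
  leading term y: no divisor's leading term divides it; move -15/11y to the remainder.
  remainder -2/11y² - 15/11y ≠ 0; add g_4 = -2/11y² - 15/11y to the basis.

The other S-polynomials (S(f_2,g_3), S(f_1,g_4), S(f_2,g_4), S(g_3,g_4)) all reduce to 0 modulo the current basis, so we have a Gröbner basis.
Inter-reduce: drop elements whose leading term is divisible by another's, tail-reduce, and make monic.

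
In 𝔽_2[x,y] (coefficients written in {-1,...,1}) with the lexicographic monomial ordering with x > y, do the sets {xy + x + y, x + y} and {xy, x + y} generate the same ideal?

Since reduced Gröbner bases are canonical representatives of ideals under a given ordering, it suffices to compute and compare them.
Buchberger on the first generating set:
f_1 = xy + x + y, LT = xy.
f_2 = x + y, LT = x.

S(f_1,f_2): lcm = xy. S = x + y² + y.
  leading term x: subtract (1)·f_2 from x + y² + y → y²
  leading term y²: no divisor's leading term divides it; move y² to the remainder.
  remainder y² ≠ 0; add g_3 = y² to the basis.

The other S-polynomials (S(f_1,g_3), S(f_2,g_3)) all reduce to 0 modulo the current basis, so we have a Gröbner basis.
Inter-reduce: drop elements whose leading term is divisible by another's, tail-reduce, and make monic.
Reduced Gröbner basis: {x + y, y²}.

Buchberger on the second generating set:
h_1 = xy, LT = xy.
h_2 = x + y, LT = x.

S(h_1,h_2): lcm = xy. S = y².
  leading term y²: no divisor's leading term divides it; move y² to the remainder.
  remainder y² ≠ 0; add k_3 = y² to the basis.

The other S-polynomials (S(h_1,k_3), S(h_2,k_3)) all reduce to 0 modulo the current basis, so we have a Gröbner basis.
Inter-reduce: drop elements whose leading term is divisible by another's, tail-reduce, and make monic.
Reduced Gröbner basis: {x + y, y²}.

These coincide, so the ideals are equal.

Yes, the ideals are equal.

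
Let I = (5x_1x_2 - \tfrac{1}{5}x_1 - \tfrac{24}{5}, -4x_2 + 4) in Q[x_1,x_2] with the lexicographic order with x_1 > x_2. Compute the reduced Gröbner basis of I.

G = {x_1 - 1, x_2 - 1}

This is the nonlinear analogue of row-reducing a linear system.

f_1 = 5x_1x_2 - \tfrac{1}{5}x_1 - \tfrac{24}{5}, LT = x_1x_2.
f_2 = -4x_2 + 4, LT = x_2.

S(f_1,f_2): lcm = x_1x_2. S = \tfrac{24}{25}x_1 - \tfrac{24}{25}.
  leading term x_1: no divisor's leading term divides it; move \tfrac{24}{25}x_1 to the remainder.
  leading term 1: no divisor's leading term divides it; move -\tfrac{24}{25} to the remainder.
  remainder \tfrac{24}{25}x_1 - \tfrac{24}{25} ≠ 0; add g_3 = \tfrac{24}{25}x_1 - \tfrac{24}{25} to the basis.

S(f_1,g_3): lcm = x_1x_2. S = -\tfrac{1}{25}x_1 + x_2 - \tfrac{24}{25}.
  leading term x_1: subtract (-\tfrac{1}{24})·g_3 from -\tfrac{1}{25}x_1 + x_2 - \tfrac{24}{25} → x_2 - 1
  leading term x_2: subtract (-\tfrac{1}{4})·f_2 from x_2 - 1 → 0
  remainder 0.

S(f_2,g_3): leading monomials are coprime, so the S-polynomial reduces to 0 (Buchberger's first criterion).
Every S-polynomial of the final basis reduces to 0, so we have a Gröbner basis.
Inter-reduce: drop elements whose leading term is divisible by another's, tail-reduce, and make monic.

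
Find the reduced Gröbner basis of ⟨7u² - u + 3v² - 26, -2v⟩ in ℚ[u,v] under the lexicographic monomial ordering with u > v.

G = {u² - 1/7u - 26/7, v}

Buchberger's algorithm terminates because the ascending chain of leading-term ideals stabilizes.

f_1 = 7u² - u + 3v² - 26, LT = u².
f_2 = -2v, LT = v.

The S-polynomials (S(f_1,f_2)) all reduce to 0 modulo the current basis, so we have a Gröbner basis.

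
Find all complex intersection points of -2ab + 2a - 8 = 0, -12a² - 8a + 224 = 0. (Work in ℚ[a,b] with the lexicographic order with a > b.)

{(4, 0), (-14/3, 13/7)}

Compute a lex Gröbner basis by Buchberger's algorithm.
f_1 = -2ab + 2a - 8, LT = ab.
f_2 = -12a² - 8a + 224, LT = a².

S(f_1,f_2): lcm = a²b. S = -a² - ⅔ab + 4a + 56/3b.
  leading term a²: subtract (1/12)·f_2 from -a² - ⅔ab + 4a + 56/3b → -⅔ab + 14/3a + 56/3b - 56/3
  leading term ab: subtract (⅓)·f_1 from -⅔ab + 14/3a + 56/3b - 56/3 → 4a + 56/3b - 16
  leading term a: no divisor's leading term divides it; move 4a to the remainder.
  leading term b: no divisor's leading term divides it; move 56/3b to the remainder.
  leading term 1: no divisor's leading term divides it; move -16 to the remainder.
  remainder 4a + 56/3b - 16 ≠ 0; add h_3 = 4a + 56/3b - 16 to the basis.

S(f_1,h_3): lcm = ab. S = -a - 14/3b² + 4b + 4.
  leading term a: subtract (-¼)·h_3 from -a - 14/3b² + 4b + 4 → -14/3b² + 26/3b
  leading term b²: no divisor's leading term divides it; move -14/3b² to the remainder.
  leading term b: no divisor's leading term divides it; move 26/3b to the remainder.
  remainder -14/3b² + 26/3b ≠ 0; add h_4 = -14/3b² + 26/3b to the basis.

The other S-polynomials (S(f_2,h_3), S(f_1,h_4), S(f_2,h_4), S(h_3,h_4)) all reduce to 0 modulo the current basis, so we have a Gröbner basis.
Inter-reduce: drop elements whose leading term is divisible by another's, tail-reduce, and make monic.
Reduced Gröbner basis: {a + 14/3b - 4, b² - 13/7b}.

Elimination: the polynomial b² - 13/7b lies in the elimination ideal for b, so b ∈ {0, 13/7}. For each such b, the remaining basis elements (now univariate) give the rest of the solution.
  b = 0: the earlier basis element becomes a - 4 = 0, giving a = 4 — point (4, 0).
  b = 13/7: the earlier basis element becomes a + 14/3 = 0, giving a = -14/3 — point (-14/3, 13/7).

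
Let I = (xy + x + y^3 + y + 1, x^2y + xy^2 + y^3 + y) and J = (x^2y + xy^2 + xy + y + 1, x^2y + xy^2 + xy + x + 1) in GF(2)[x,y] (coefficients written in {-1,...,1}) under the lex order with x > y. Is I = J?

Equality of ideals is decidable: compute both reduced Gröbner bases (unique for the ordering) and check whether they agree.
Buchberger on the first generating set:
f_1 = xy + x + y^3 + y + 1, LT = xy.
f_2 = x^2y + xy^2 + y^3 + y, LT = x^2y.

S(f_1,f_2): lcm = x^2y. S = x^2 + xy^3 + xy^2 + xy + x + y^3 + y.
  leading term x^2: no divisor's leading term divides it; move x^2 to the remainder.
  leading term xy^3: subtract (y^2)·f_1 from xy^3 + xy^2 + xy + x + y^3 + y → xy + x + y^5 + y^2 + y
  leading term xy: subtract (1)·f_1 from xy + x + y^5 + y^2 + y → y^5 + y^3 + y^2 + 1
  leading term y^5: no divisor's leading term divides it; move y^5 to the remainder.
  leading term y^3: no divisor's leading term divides it; move y^3 to the remainder.
  leading term y^2: no divisor's leading term divides it; move y^2 to the remainder.
  leading term 1: no divisor's leading term divides it; move 1 to the remainder.
  remainder x^2 + y^5 + y^3 + y^2 + 1 ≠ 0; add g_3 = x^2 + y^5 + y^3 + y^2 + 1 to the basis.

S(f_1,g_3): lcm = x^2y. S = x^2 + xy^3 + xy + x + y^6 + y^4 + y^3 + y.
  leading term x^2: subtract (1)·g_3 from x^2 + xy^3 + xy + x + y^6 + y^4 + y^3 + y → xy^3 + xy + x + y^6 + y^5 + y^4 + y^2 + y + 1
  leading term xy^3: subtract (y^2)·f_1 from xy^3 + xy + x + y^6 + y^5 + y^4 + y^2 + y + 1 → xy^2 + xy + x + y^6 + y^4 + y^3 + y + 1
  leading term xy^2: subtract (y)·f_1 from xy^2 + xy + x + y^6 + y^4 + y^3 + y + 1 → x + y^6 + y^3 + y^2 + 1
  leading term x: no divisor's leading term divides it; move x to the remainder.
  leading term y^6: no divisor's leading term divides it; move y^6 to the remainder.
  leading term y^3: no divisor's leading term divides it; move y^3 to the remainder.
  leading term y^2: no divisor's leading term divides it; move y^2 to the remainder.
  leading term 1: no divisor's leading term divides it; move 1 to the remainder.
  remainder x + y^6 + y^3 + y^2 + 1 ≠ 0; add g_4 = x + y^6 + y^3 + y^2 + 1 to the basis.

S(f_1,g_4): lcm = xy. S = x + y^7 + y^4 + 1.
  leading term x: subtract (1)·g_4 from x + y^7 + y^4 + 1 → y^7 + y^6 + y^4 + y^3 + y^2
  leading term y^7: no divisor's leading term divides it; move y^7 to the remainder.
  leading term y^6: no divisor's leading term divides it; move y^6 to the remainder.
  leading term y^4: no divisor's leading term divides it; move y^4 to the remainder.
  leading term y^3: no divisor's leading term divides it; move y^3 to the remainder.
  leading term y^2: no divisor's leading term divides it; move y^2 to the remainder.
  remainder y^7 + y^6 + y^4 + y^3 + y^2 ≠ 0; add g_5 = y^7 + y^6 + y^4 + y^3 + y^2 to the basis.

The other S-polynomials (S(f_2,g_3), S(f_2,g_4), S(g_3,g_4), S(f_1,g_5), S(f_2,g_5), S(g_3,g_5), S(g_4,g_5)) all reduce to 0 modulo the current basis, so we have a Gröbner basis.
Inter-reduce: drop elements whose leading term is divisible by another's, tail-reduce, and make monic.
Reduced Gröbner basis: {x + y^6 + y^3 + y^2 + 1, y^7 + y^6 + y^4 + y^3 + y^2}.

Buchberger on the second generating set:
h_1 = x^2y + xy^2 + xy + y + 1, LT = x^2y.
h_2 = x^2y + xy^2 + xy + x + 1, LT = x^2y.

S(h_1,h_2): lcm = x^2y. S = x + y.
  leading term x: no divisor's leading term divides it; move x to the remainder.
  leading term y: no divisor's leading term divides it; move y to the remainder.
  remainder x + y ≠ 0; add k_3 = x + y to the basis.

S(h_1,k_3): lcm = x^2y. S = xy + y + 1.
  leading term xy: subtract (y)·k_3 from xy + y + 1 → y^2 + y + 1
  leading term y^2: no divisor's leading term divides it; move y^2 to the remainder.
  leading term y: no divisor's leading term divides it; move y to the remainder.
  leading term 1: no divisor's leading term divides it; move 1 to the remainder.
  remainder y^2 + y + 1 ≠ 0; add k_4 = y^2 + y + 1 to the basis.

The other S-polynomials (S(h_2,k_3), S(h_1,k_4), S(h_2,k_4), S(k_3,k_4)) all reduce to 0 modulo the current basis, so we have a Gröbner basis.
Inter-reduce: drop elements whose leading term is divisible by another's, tail-reduce, and make monic.
Reduced Gröbner basis: {x + y, y^2 + y + 1}.

Since the reduced bases disagree, the two ideals are not the same.
The same test decides containment: I ⊆ J iff every generator of I reduces to 0 modulo a Gröbner basis of J.

No, the ideals differ.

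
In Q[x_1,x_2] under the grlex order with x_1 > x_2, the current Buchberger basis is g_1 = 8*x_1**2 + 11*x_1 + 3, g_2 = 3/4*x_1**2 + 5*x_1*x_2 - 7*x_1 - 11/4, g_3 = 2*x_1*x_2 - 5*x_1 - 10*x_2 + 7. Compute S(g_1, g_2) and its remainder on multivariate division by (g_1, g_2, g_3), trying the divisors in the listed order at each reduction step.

lcm(LM(g_1), LM(g_2)) = x_1**2.
S = (lcm/LT(g_1))·g_1 − (lcm/LT(g_2))·g_2 = -20/3*x_1*x_2 + 257/24*x_1 + 97/24.
Reduce S modulo (g_1, g_2, g_3) in that order:
  leading term x_1*x_2: subtract (-10/3)·g_3 from -20/3*x_1*x_2 + 257/24*x_1 + 97/24 → -143/24*x_1 - 100/3*x_2 + 219/8
  leading term x_1: no divisor's leading term divides it; move -143/24*x_1 to the remainder.
  leading term x_2: no divisor's leading term divides it; move -100/3*x_2 to the remainder.
  leading term 1: no divisor's leading term divides it; move 219/8 to the remainder.
The remainder -143/24*x_1 - 100/3*x_2 + 219/8 is nonzero, so it would be added as the next basis element.
An S-polynomial is built so that the two leading terms cancel; whether anything survives reduction is exactly the Gröbner-basis criterion.

S(g_1, g_2) = -20/3*x_1*x_2 + 257/24*x_1 + 97/24; remainder on division = -143/24*x_1 - 100/3*x_2 + 219/8.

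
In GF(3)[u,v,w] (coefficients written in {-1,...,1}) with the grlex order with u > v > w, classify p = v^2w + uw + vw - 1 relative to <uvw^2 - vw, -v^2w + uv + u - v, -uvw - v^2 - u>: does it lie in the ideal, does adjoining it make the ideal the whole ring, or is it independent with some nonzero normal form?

Adjoining v^2w + uw + vw - 1 makes the ideal the whole ring: the system is inconsistent.

First compute the reduced Gröbner basis of I by Buchberger's algorithm.
f_1 = uvw^2 - vw, LT = uvw^2.
f_2 = -v^2w + uv + u - v, LT = v^2w.
f_3 = -uvw - v^2 - u, LT = uvw.

S(f_1,f_2): lcm = uv^2w^2. S = u^2vw + u^2w - uvw - v^2w.
  reduce S modulo (f_1, f_2, f_3):
  remainder u^2w - uv^2 - u^2 - uv + v^2 + v ≠ 0; add h_4 = u^2w - uv^2 - u^2 - uv + v^2 + v to the basis.

S(f_1,f_3): lcm = uvw^2. S = -v^2w - uw - vw.
  reduce S modulo (f_1, f_2, f_3, h_4):
  remainder -uv - uw - vw - u + v ≠ 0; add h_5 = -uv - uw - vw - u + v to the basis.

S(f_2,f_3): lcm = uv^2w. S = -u^2v - v^3 - u^2.
  reduce S modulo (f_1, f_2, f_3, h_4, h_5):
  remainder -v^3 + u^2 - uw - vw + u + v ≠ 0; add h_6 = -v^3 + u^2 - uw - vw + u + v to the basis.

S(f_2,h_4): lcm = u^2v^2w. S = uv^4 - u^3v + u^2v^2 + uv^3 - v^4 - u^3 + u^2v - v^3.
  reduce S modulo (f_1, f_2, f_3, h_4, h_5, h_6):
  remainder u^3 + u^2 + uw + vw + u + v ≠ 0; add h_7 = u^3 + u^2 + uw + vw + u + v to the basis.

S(f_1,h_5): lcm = uvw^2. S = -uw^3 - vw^3 - uw^2 + vw^2 - vw.
  reduce S modulo (f_1, f_2, f_3, h_4, h_5, h_6, h_7):
  remainder -uw^3 - vw^3 - uw^2 + vw^2 - vw ≠ 0; add h_8 = -uw^3 - vw^3 - uw^2 + vw^2 - vw to the basis.

S(f_2,h_5): lcm = uv^2w. S = -uvw^2 - v^2w^2 - u^2v - uvw + v^2w - u^2 + uv.
  reduce S modulo (f_1, f_2, f_3, h_4, h_5, h_6, h_7, h_8):
  remainder u^2 - uw - v^2 - u - v ≠ 0; add h_9 = u^2 - uw - v^2 - u - v to the basis.

S(f_3,h_5): lcm = uvw. S = -uw^2 - vw^2 - uw + v^2 + vw + u.
  reduce S modulo (f_1, f_2, f_3, h_4, h_5, h_6, h_7, h_8, h_9):
  remainder -uw^2 - vw^2 - uw + v^2 + vw + u ≠ 0; add h_10 = -uw^2 - vw^2 - uw + v^2 + vw + u to the basis.

S(f_1,h_7): lcm = u^3vw^2. S = -u^2vw^2 - uvw^3 - v^2w^3 - u^2vw - uvw^2 - v^2w^2.
  reduce S modulo (f_1, f_2, f_3, h_4, h_5, h_6, h_7, h_8, h_9, h_10):
  remainder vw^2 + v^2 + u ≠ 0; add h_11 = vw^2 + v^2 + u to the basis.

The other S-polynomials (S(f_1,h_4), S(f_3,h_4), S(h_4,h_5), S(f_1,h_6), S(f_2,h_6), S(f_3,h_6), S(h_4,h_6), S(h_5,h_6), S(f_2,h_7), S(f_3,h_7), S(h_4,h_7), S(h_5,h_7), S(h_6,h_7), S(f_1,h_8), S(f_2,h_8), S(f_3,h_8), S(h_4,h_8), S(h_5,h_8), S(h_6,h_8), S(h_7,h_8), S(f_1,h_9), S(f_2,h_9), S(f_3,h_9), S(h_4,h_9), S(h_5,h_9), S(h_6,h_9), S(h_7,h_9), S(h_8,h_9), S(f_1,h_10), S(f_2,h_10), S(f_3,h_10), S(h_4,h_10), S(h_5,h_10), S(h_6,h_10), S(h_7,h_10), S(h_8,h_10), S(h_9,h_10), S(f_1,h_11), S(f_2,h_11), S(f_3,h_11), S(h_4,h_11), S(h_5,h_11), S(h_6,h_11), S(h_7,h_11), S(h_8,h_11), S(h_9,h_11), S(h_10,h_11)) all reduce to 0 modulo the current basis, so we have a Gröbner basis.
Inter-reduce: drop elements whose leading term is divisible by another's, tail-reduce, and make monic.
Reduced Gröbner basis: {uw^2 + uw + v^2 - vw + u, v^3 - v^2 + vw + u + v, v^2w + uw + vw, vw^2 + v^2 + u, u^2 - uw - v^2 - u - v, uv + uw + vw + u - v}.
Label its elements g_1 = uw^2 + uw + v^2 - vw + u, g_2 = v^3 - v^2 + vw + u + v, g_3 = v^2w + uw + vw, g_4 = vw^2 + v^2 + u, g_5 = u^2 - uw - v^2 - u - v, g_6 = uv + uw + vw + u - v.

Reduce p = v^2w + uw + vw - 1 modulo G:
  leading term v^2w: subtract (1)·g_3 from v^2w + uw + vw - 1 → -1
  leading term 1: no divisor's leading term divides it; move -1 to the remainder.
  normal form = -1.
The normal form is nonzero, so p ∉ I. Since p minus its normal form lies in I, I + (p) = I + (r) where r = -1; decide whether this ideal is the whole ring.
Here r = -1 is a nonzero constant, hence a unit: 1 ∈ I + (p), the Gröbner basis of I + (p) is {1}, and the enlarged system has no common solution — adjoining p is inconsistent.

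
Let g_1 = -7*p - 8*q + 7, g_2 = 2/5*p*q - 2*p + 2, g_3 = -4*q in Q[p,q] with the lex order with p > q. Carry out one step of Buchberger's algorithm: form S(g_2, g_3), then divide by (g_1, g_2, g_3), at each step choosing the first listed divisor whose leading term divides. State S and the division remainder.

lcm(LM(g_2), LM(g_3)) = p*q.
S = (lcm/LT(g_2))·g_2 − (lcm/LT(g_3))·g_3 = -5*p + 5.
Reduce S modulo (g_1, g_2, g_3) in that order:
  leading term p: subtract (5/7)·g_1 from -5*p + 5 → 40/7*q
  leading term q: subtract (-10/7)·g_3 from 40/7*q → 0
The remainder is 0, so this S-polynomial contributes no new basis element.

S(g_2, g_3) = -5*p + 5; remainder on division = 0.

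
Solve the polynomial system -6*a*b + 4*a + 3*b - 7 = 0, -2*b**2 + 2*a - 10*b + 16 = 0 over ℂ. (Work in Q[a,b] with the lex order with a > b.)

{(-2, 1), (-7*sqrt(10)/18 - 11/18, -8/3 + 7*sqrt(10)/6), (-11/18 + 7*sqrt(10)/18, -7*sqrt(10)/6 - 8/3)}

Compute a lex Gröbner basis by Buchberger's algorithm.
f_1 = -6*a*b + 4*a + 3*b - 7, LT = a*b.
f_2 = 2*a - 2*b**2 - 10*b + 16, LT = a.

S(f_1,f_2): lcm = a*b. S = -2/3*a + b**3 + 5*b**2 - 17/2*b + 7/6.
  leading term a: subtract (-1/3)·f_2 from -2/3*a + b**3 + 5*b**2 - 17/2*b + 7/6 → b**3 + 13/3*b**2 - 71/6*b + 13/2
  leading term b**3: no divisor's leading term divides it; move b**3 to the remainder.
  leading term b**2: no divisor's leading term divides it; move 13/3*b**2 to the remainder.
  leading term b: no divisor's leading term divides it; move -71/6*b to the remainder.
  leading term 1: no divisor's leading term divides it; move 13/2 to the remainder.
  remainder b**3 + 13/3*b**2 - 71/6*b + 13/2 ≠ 0; add h_3 = b**3 + 13/3*b**2 - 71/6*b + 13/2 to the basis.

S(f_1,h_3): lcm = a*b**3. S = -5*a*b**2 + 71/6*a*b - 13/2*a - 1/2*b**3 + 7/6*b**2.
  leading term a*b**2: subtract (5/6*b)·f_1 from -5*a*b**2 + 71/6*a*b - 13/2*a - 1/2*b**3 + 7/6*b**2 → 17/2*a*b - 13/2*a - 1/2*b**3 - 4/3*b**2 + 35/6*b
  leading term a*b: subtract (-17/12)·f_1 from 17/2*a*b - 13/2*a - 1/2*b**3 - 4/3*b**2 + 35/6*b → -5/6*a - 1/2*b**3 - 4/3*b**2 + 121/12*b - 119/12
  leading term a: subtract (-5/12)·f_2 from -5/6*a - 1/2*b**3 - 4/3*b**2 + 121/12*b - 119/12 → -1/2*b**3 - 13/6*b**2 + 71/12*b - 13/4
  leading term b**3: subtract (-1/2)·h_3 from -1/2*b**3 - 13/6*b**2 + 71/12*b - 13/4 → 0
  remainder 0.

S(f_2,h_3): leading monomials are coprime, so the S-polynomial reduces to 0 (Buchberger's first criterion).
Every S-polynomial of the final basis reduces to 0, so we have a Gröbner basis.
Inter-reduce: drop elements whose leading term is divisible by another's, tail-reduce, and make monic.
Reduced Gröbner basis: {a - b**2 - 5*b + 8, b**3 + 13/3*b**2 - 71/6*b + 13/2}.

Since the basis is lex-ordered, b**3 + 13/3*b**2 - 71/6*b + 13/2 is univariate in b. Its roots are {1, -8/3 + 7*sqrt(10)/6, -7*sqrt(10)/6 - 8/3}. Back-substituting each root into the other basis elements fixes the other coordinates.
  b = 1: the earlier basis element becomes a + 2 = 0, giving a = -2 — point (-2, 1).
  b = -8/3 + 7*sqrt(10)/6: the earlier basis element becomes a + 11/18 + 7*sqrt(10)/18 = 0, giving a = -7*sqrt(10)/18 - 11/18 — point (-7*sqrt(10)/18 - 11/18, -8/3 + 7*sqrt(10)/6).
  b = -7*sqrt(10)/6 - 8/3: the earlier basis element becomes a - 7*sqrt(10)/18 + 11/18 = 0, giving a = -11/18 + 7*sqrt(10)/18 — point (-11/18 + 7*sqrt(10)/18, -7*sqrt(10)/6 - 8/3).
Each listed point satisfies every original equation (direct substitution).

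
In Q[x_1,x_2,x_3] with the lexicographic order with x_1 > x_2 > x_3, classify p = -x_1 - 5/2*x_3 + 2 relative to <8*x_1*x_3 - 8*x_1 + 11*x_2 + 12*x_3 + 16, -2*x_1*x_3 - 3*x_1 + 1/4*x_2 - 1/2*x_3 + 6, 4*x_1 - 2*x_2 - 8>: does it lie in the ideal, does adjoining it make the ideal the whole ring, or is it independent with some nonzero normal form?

-x_1 - 5/2*x_3 + 2 lies in I (it reduces to 0).

First compute the reduced Gröbner basis of I by Buchberger's algorithm.
f_1 = 8*x_1*x_3 - 8*x_1 + 11*x_2 + 12*x_3 + 16, LT = x_1*x_3.
f_2 = -2*x_1*x_3 - 3*x_1 + 1/4*x_2 - 1/2*x_3 + 6, LT = x_1*x_3.
f_3 = 4*x_1 - 2*x_2 - 8, LT = x_1.

S(f_1,f_2): lcm = x_1*x_3. S = -5/2*x_1 + 3/2*x_2 + 5/4*x_3 + 5.
  leading term x_1: subtract (-5/8)·f_3 from -5/2*x_1 + 3/2*x_2 + 5/4*x_3 + 5 → 1/4*x_2 + 5/4*x_3
  leading term x_2: no divisor's leading term divides it; move 1/4*x_2 to the remainder.
  leading term x_3: no divisor's leading term divides it; move 5/4*x_3 to the remainder.
  remainder 1/4*x_2 + 5/4*x_3 ≠ 0; add h_4 = 1/4*x_2 + 5/4*x_3 to the basis.

S(f_1,f_3): lcm = x_1*x_3. S = -x_1 + 1/2*x_2*x_3 + 11/8*x_2 + 7/2*x_3 + 2.
  leading term x_1: subtract (-1/4)·f_3 from -x_1 + 1/2*x_2*x_3 + 11/8*x_2 + 7/2*x_3 + 2 → 1/2*x_2*x_3 + 7/8*x_2 + 7/2*x_3
  leading term x_2*x_3: subtract (2*x_3)·h_4 from 1/2*x_2*x_3 + 7/8*x_2 + 7/2*x_3 → 7/8*x_2 - 5/2*x_3**2 + 7/2*x_3
  leading term x_2: subtract (7/2)·h_4 from 7/8*x_2 - 5/2*x_3**2 + 7/2*x_3 → -5/2*x_3**2 - 7/8*x_3
  leading term x_3**2: no divisor's leading term divides it; move -5/2*x_3**2 to the remainder.
  leading term x_3: no divisor's leading term divides it; move -7/8*x_3 to the remainder.
  remainder -5/2*x_3**2 - 7/8*x_3 ≠ 0; add h_5 = -5/2*x_3**2 - 7/8*x_3 to the basis.

The other S-polynomials (S(f_2,f_3), S(f_1,h_4), S(f_2,h_4), S(f_3,h_4), S(f_1,h_5), S(f_2,h_5), S(f_3,h_5), S(h_4,h_5)) all reduce to 0 modulo the current basis, so we have a Gröbner basis.
Inter-reduce: drop elements whose leading term is divisible by another's, tail-reduce, and make monic.
Reduced Gröbner basis: {x_1 + 5/2*x_3 - 2, x_2 + 5*x_3, x_3**2 + 7/20*x_3}.
Label its elements g_1 = x_1 + 5/2*x_3 - 2, g_2 = x_2 + 5*x_3, g_3 = x_3**2 + 7/20*x_3.

Reduce p = -x_1 - 5/2*x_3 + 2 modulo G:
  leading term x_1: subtract (-1)·g_1 from -x_1 - 5/2*x_3 + 2 → 0
  normal form = 0.
Since the normal form is 0, p ∈ I.

Ideal membership is decidable via reduction modulo a Gröbner basis.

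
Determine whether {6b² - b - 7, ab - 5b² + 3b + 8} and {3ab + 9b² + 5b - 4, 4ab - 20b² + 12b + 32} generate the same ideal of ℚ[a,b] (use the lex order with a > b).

Yes, the ideals are equal.

For a fixed monomial order, each ideal has a unique reduced Gröbner basis; comparing bases decides equality.
Buchberger on the first generating set:
f_1 = 6b² - b - 7, LT = b².
f_2 = ab - 5b² + 3b + 8, LT = ab.

S(f_1,f_2): lcm = ab². S = -⅙ab - 7/6a + 5b³ - 3b² - 8b.
  leading term ab: subtract (-⅙)·f_2 from -⅙ab - 7/6a + 5b³ - 3b² - 8b → -7/6a + 5b³ - 23/6b² - 15/2b + 4/3
  leading term a: no divisor's leading term divides it; move -7/6a to the remainder.
  leading term b³: subtract (⅚b)·f_1 from 5b³ - 23/6b² - 15/2b + 4/3 → -3b² - 5/3b + 4/3
  leading term b²: subtract (-½)·f_1 from -3b² - 5/3b + 4/3 → -13/6b - 13/6
  leading term b: no divisor's leading term divides it; move -13/6b to the remainder.
  leading term 1: no divisor's leading term divides it; move -13/6 to the remainder.
  remainder -7/6a - 13/6b - 13/6 ≠ 0; add g_3 = -7/6a - 13/6b - 13/6 to the basis.

The other S-polynomials (S(f_1,g_3), S(f_2,g_3)) all reduce to 0 modulo the current basis, so we have a Gröbner basis.
Inter-reduce: drop elements whose leading term is divisible by another's, tail-reduce, and make monic.
Reduced Gröbner basis: {a + 13/7b + 13/7, b² - ⅙b - 7/6}.

Buchberger on the second generating set:
h_1 = 3ab + 9b² + 5b - 4, LT = ab.
h_2 = 4ab - 20b² + 12b + 32, LT = ab.

S(h_1,h_2): lcm = ab. S = 8b² - 4/3b - 28/3.
  leading term b²: no divisor's leading term divides it; move 8b² to the remainder.
  leading term b: no divisor's leading term divides it; move -4/3b to the remainder.
  leading term 1: no divisor's leading term divides it; move -28/3 to the remainder.
  remainder 8b² - 4/3b - 28/3 ≠ 0; add k_3 = 8b² - 4/3b - 28/3 to the basis.

S(h_1,k_3): lcm = ab². S = ⅙ab + 7/6a + 3b³ + 5/3b² - 4/3b.
  leading term ab: subtract (1/18)·h_1 from ⅙ab + 7/6a + 3b³ + 5/3b² - 4/3b → 7/6a + 3b³ + 7/6b² - 29/18b + 2/9
  leading term a: no divisor's leading term divides it; move 7/6a to the remainder.
  leading term b³: subtract (⅜b)·k_3 from 3b³ + 7/6b² - 29/18b + 2/9 → 5/3b² + 17/9b + 2/9
  leading term b²: subtract (5/24)·k_3 from 5/3b² + 17/9b + 2/9 → 13/6b + 13/6
  leading term b: no divisor's leading term divides it; move 13/6b to the remainder.
  leading term 1: no divisor's leading term divides it; move 13/6 to the remainder.
  remainder 7/6a + 13/6b + 13/6 ≠ 0; add k_4 = 7/6a + 13/6b + 13/6 to the basis.

The other S-polynomials (S(h_2,k_3), S(h_1,k_4), S(h_2,k_4), S(k_3,k_4)) all reduce to 0 modulo the current basis, so we have a Gröbner basis.
Inter-reduce: drop elements whose leading term is divisible by another's, tail-reduce, and make monic.
Reduced Gröbner basis: {a + 13/7b + 13/7, b² - ⅙b - 7/6}.

The two bases agree; hence the ideals are identical.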